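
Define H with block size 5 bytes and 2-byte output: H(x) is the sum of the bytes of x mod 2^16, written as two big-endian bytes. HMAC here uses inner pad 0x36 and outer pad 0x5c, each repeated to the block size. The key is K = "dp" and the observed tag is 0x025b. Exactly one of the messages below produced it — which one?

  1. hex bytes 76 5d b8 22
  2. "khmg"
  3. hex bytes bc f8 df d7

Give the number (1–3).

2

Key "dp" = 64 70 is 2 bytes ≤ B = 5; zero-pad to 5 bytes: K' = 64 70 00 00 00.
K' ⊕ ipad = 52 46 36 36 36; K' ⊕ opad = 38 2c 5c 5c 5c.
m1: inner = H(52 46 36 36 36 76 5d b8 22) = 02 e7; tag = H(38 2c 5c 5c 5c 02 e7) = 0261
m2: inner = H(52 46 36 36 36 6b 68 6d 67) = 02 e1; tag = H(38 2c 5c 5c 5c 02 e1) = 025b ← matches
m3: inner = H(52 46 36 36 36 bc f8 df d7) = 04 a4; tag = H(38 2c 5c 5c 5c 04 a4) = 0220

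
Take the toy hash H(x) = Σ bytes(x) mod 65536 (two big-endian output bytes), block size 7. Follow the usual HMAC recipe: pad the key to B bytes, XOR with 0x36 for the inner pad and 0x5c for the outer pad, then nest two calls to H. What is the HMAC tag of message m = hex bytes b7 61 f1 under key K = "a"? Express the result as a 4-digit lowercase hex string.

030c

Key "a" = 61 is 1 byte ≤ B = 7; zero-pad to 7 bytes: K' = 61 00 00 00 00 00 00.
K' ⊕ ipad = 57 36 36 36 36 36 36.  K' ⊕ opad = 3d 5c 5c 5c 5c 5c 5c.
Inner input = (K'⊕ipad) ∥ m = 57 36 36 36 36 36 36 ∥ b7 61 f1.
Inner hash: sum = 87+54+54+54+54+54+54+183+97+241 = 932 → 03 a4.
Outer input = (K'⊕opad) ∥ inner = 3d 5c 5c 5c 5c 5c 5c ∥ 03 a4.
Outer hash (tag): sum = 61+92+92+92+92+92+92+3+164 = 780 → 03 0c.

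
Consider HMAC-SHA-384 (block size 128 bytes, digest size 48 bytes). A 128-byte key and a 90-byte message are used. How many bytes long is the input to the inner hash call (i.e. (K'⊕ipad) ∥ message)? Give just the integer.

Key is 128 ≤ 128 bytes, zero-padded: |K'| = 128.
Inner input = (K'⊕ipad) ∥ m → 128 + 90 = 218 bytes.

218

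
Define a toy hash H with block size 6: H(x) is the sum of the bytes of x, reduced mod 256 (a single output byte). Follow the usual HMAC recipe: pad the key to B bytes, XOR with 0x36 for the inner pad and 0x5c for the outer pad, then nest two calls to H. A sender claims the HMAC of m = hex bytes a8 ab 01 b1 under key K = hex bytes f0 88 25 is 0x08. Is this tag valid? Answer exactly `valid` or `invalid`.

Key hex bytes f0 88 25 is 3 bytes ≤ B = 6; zero-pad to 6 bytes: K' = f0 88 25 00 00 00.
K' ⊕ ipad = c6 be 13 36 36 36; K' ⊕ opad = ac d4 79 5c 5c 5c.
Inner hash: sum = 198+190+19+54+54+54+168+171+1+177 = 1086; mod 256 = 62 → 3e.
Outer hash (recomputed tag): sum = 172+212+121+92+92+92+62 = 843; mod 256 = 75 → 4b.
Recomputed tag = 4b; claimed = 08 → mismatch.

invalid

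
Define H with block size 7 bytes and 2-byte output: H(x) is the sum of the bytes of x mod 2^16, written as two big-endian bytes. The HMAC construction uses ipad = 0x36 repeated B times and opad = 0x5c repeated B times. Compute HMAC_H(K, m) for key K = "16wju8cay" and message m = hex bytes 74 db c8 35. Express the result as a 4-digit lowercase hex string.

Key "16wju8cay" = 31 36 77 6a 75 38 63 61 79 is 9 bytes > B = 7, so hash it first: H(key) = 03 32, then zero-pad to 7 bytes: K' = 03 32 00 00 00 00 00.
K' ⊕ ipad = 35 04 36 36 36 36 36.  K' ⊕ opad = 5f 6e 5c 5c 5c 5c 5c.
Inner input = (K'⊕ipad) ∥ m = 35 04 36 36 36 36 36 ∥ 74 db c8 35.
Inner hash: sum = 53+4+54+54+54+54+54+116+219+200+53 = 915 → 03 93.
Outer input = (K'⊕opad) ∥ inner = 5f 6e 5c 5c 5c 5c 5c ∥ 03 93.
Outer hash (tag): sum = 95+110+92+92+92+92+92+3+147 = 815 → 03 2f.

032f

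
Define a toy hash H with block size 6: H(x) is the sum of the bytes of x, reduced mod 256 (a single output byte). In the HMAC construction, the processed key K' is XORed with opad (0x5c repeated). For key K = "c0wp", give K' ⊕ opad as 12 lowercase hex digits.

Key "c0wp" = 63 30 77 70 is 4 bytes ≤ B = 6; zero-pad to 6 bytes: K' = 63 30 77 70 00 00.
XOR each byte with 0x5c: 63⊕5c=3f, 30⊕5c=6c, 77⊕5c=2b, 70⊕5c=2c, 00⊕5c=5c, 00⊕5c=5c.

3f6c2b2c5c5c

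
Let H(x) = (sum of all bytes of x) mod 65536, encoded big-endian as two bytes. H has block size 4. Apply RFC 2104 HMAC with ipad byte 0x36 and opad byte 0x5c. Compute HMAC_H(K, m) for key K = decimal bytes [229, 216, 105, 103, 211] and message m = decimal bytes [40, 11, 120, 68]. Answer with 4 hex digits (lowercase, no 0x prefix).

023a

Key decimal bytes [229, 216, 105, 103, 211] = e5 d8 69 67 d3 is 5 bytes > B = 4, so hash it first: H(key) = 03 60, then zero-pad to 4 bytes: K' = 03 60 00 00.
K' ⊕ ipad = 35 56 36 36.  K' ⊕ opad = 5f 3c 5c 5c.
Inner input = (K'⊕ipad) ∥ m = 35 56 36 36 ∥ 28 0b 78 44.
Inner hash: sum = 53+86+54+54+40+11+120+68 = 486 → 01 e6.
Outer input = (K'⊕opad) ∥ inner = 5f 3c 5c 5c ∥ 01 e6.
Outer hash (tag): sum = 95+60+92+92+1+230 = 570 → 02 3a.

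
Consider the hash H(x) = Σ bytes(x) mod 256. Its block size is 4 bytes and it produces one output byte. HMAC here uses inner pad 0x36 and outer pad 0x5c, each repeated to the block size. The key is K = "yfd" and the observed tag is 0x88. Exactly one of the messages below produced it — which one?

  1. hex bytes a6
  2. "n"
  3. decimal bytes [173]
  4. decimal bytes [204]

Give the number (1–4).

Key "yfd" = 79 66 64 is 3 bytes ≤ B = 4; zero-pad to 4 bytes: K' = 79 66 64 00.
K' ⊕ ipad = 4f 50 52 36; K' ⊕ opad = 25 3a 38 5c.
m1: inner = H(4f 50 52 36 a6) = cd; tag = H(25 3a 38 5c cd) = c0
m2: inner = H(4f 50 52 36 6e) = 95; tag = H(25 3a 38 5c 95) = 88 ← matches
m3: inner = H(4f 50 52 36 ad) = d4; tag = H(25 3a 38 5c d4) = c7
m4: inner = H(4f 50 52 36 cc) = f3; tag = H(25 3a 38 5c f3) = e6

2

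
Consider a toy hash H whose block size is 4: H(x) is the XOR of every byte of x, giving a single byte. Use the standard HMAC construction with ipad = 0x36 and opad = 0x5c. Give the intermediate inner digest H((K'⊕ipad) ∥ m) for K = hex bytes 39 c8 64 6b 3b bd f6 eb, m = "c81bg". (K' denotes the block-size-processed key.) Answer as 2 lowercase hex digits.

Key hex bytes 39 c8 64 6b 3b bd f6 eb is 8 bytes > B = 4, so hash it first: H(key) = 65, then zero-pad to 4 bytes: K' = 65 00 00 00.
K' ⊕ ipad = 53 36 36 36.
Inner input = 53 36 36 36 ∥ 63 38 31 62 67.
Inner hash: XOR 53⊕36⊕36⊕36⊕63⊕38⊕31⊕62⊕67 = 0a.

0a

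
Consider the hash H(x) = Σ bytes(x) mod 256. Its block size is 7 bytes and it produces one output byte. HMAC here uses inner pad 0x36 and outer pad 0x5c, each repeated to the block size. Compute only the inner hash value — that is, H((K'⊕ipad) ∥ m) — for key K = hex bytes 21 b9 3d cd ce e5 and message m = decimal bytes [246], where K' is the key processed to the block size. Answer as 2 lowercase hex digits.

Key hex bytes 21 b9 3d cd ce e5 is 6 bytes ≤ B = 7; zero-pad to 7 bytes: K' = 21 b9 3d cd ce e5 00.
K' ⊕ ipad = 17 8f 0b fb f8 d3 36.
Inner input = 17 8f 0b fb f8 d3 36 ∥ f6.
Inner hash: sum = 23+143+11+251+248+211+54+246 = 1187; mod 256 = 163 → a3.

a3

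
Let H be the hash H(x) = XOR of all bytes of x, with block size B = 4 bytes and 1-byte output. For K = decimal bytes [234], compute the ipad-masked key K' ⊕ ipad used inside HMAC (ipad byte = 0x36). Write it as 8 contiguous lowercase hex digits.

dc363636

Key decimal bytes [234] = ea is 1 byte ≤ B = 4; zero-pad to 4 bytes: K' = ea 00 00 00.
XOR each byte with 0x36: ea⊕36=dc, 00⊕36=36, 00⊕36=36, 00⊕36=36.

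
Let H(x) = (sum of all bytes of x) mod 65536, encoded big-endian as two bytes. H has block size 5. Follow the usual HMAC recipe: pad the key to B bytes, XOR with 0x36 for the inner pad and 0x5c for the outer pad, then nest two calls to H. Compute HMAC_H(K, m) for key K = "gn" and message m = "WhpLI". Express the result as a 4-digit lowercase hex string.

0193

Key "gn" = 67 6e is 2 bytes ≤ B = 5; zero-pad to 5 bytes: K' = 67 6e 00 00 00.
K' ⊕ ipad = 51 58 36 36 36.  K' ⊕ opad = 3b 32 5c 5c 5c.
Inner input = (K'⊕ipad) ∥ m = 51 58 36 36 36 ∥ 57 68 70 4c 49.
Inner hash: sum = 81+88+54+54+54+87+104+112+76+73 = 783 → 03 0f.
Outer input = (K'⊕opad) ∥ inner = 3b 32 5c 5c 5c ∥ 03 0f.
Outer hash (tag): sum = 59+50+92+92+92+3+15 = 403 → 01 93.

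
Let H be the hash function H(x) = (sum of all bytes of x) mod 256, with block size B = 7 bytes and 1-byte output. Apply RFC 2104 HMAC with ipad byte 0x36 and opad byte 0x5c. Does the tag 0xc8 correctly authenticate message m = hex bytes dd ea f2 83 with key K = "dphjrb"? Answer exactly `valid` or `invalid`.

Key "dphjrb" = 64 70 68 6a 72 62 is 6 bytes ≤ B = 7; zero-pad to 7 bytes: K' = 64 70 68 6a 72 62 00.
K' ⊕ ipad = 52 46 5e 5c 44 54 36; K' ⊕ opad = 38 2c 34 36 2e 3e 5c.
Inner hash: sum = 82+70+94+92+68+84+54+221+234+242+131 = 1372; mod 256 = 92 → 5c.
Outer hash (recomputed tag): sum = 56+44+52+54+46+62+92+92 = 498; mod 256 = 242 → f2.
Recomputed tag = f2; claimed = c8 → mismatch.

invalid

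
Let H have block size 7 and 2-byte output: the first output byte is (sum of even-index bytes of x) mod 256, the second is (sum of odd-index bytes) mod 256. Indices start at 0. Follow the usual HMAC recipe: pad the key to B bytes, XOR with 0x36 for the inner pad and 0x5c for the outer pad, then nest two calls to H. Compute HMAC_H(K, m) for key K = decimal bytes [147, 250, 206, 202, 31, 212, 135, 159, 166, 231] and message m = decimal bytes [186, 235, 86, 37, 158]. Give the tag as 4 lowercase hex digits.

4747

Key decimal bytes [147, 250, 206, 202, 31, 212, 135, 159, 166, 231] = 93 fa ce ca 1f d4 87 9f a6 e7 is 10 bytes > B = 7, so hash it first: H(key) = ad 1e, then zero-pad to 7 bytes: K' = ad 1e 00 00 00 00 00.
K' ⊕ ipad = 9b 28 36 36 36 36 36.  K' ⊕ opad = f1 42 5c 5c 5c 5c 5c.
Inner input = (K'⊕ipad) ∥ m = 9b 28 36 36 36 36 36 ∥ ba eb 56 25 9e.
Inner hash: even-index sum = 589 mod 256 = 77; odd-index sum = 578 mod 256 = 66 → 4d 42.
Outer input = (K'⊕opad) ∥ inner = f1 42 5c 5c 5c 5c 5c ∥ 4d 42.
Outer hash (tag): even-index sum = 583 mod 256 = 71; odd-index sum = 327 mod 256 = 71 → 47 47.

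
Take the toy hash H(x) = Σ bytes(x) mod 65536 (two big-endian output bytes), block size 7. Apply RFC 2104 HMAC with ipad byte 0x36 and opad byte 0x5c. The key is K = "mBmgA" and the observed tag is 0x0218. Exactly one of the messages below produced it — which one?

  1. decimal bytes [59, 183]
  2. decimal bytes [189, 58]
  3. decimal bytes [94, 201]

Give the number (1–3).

Key "mBmgA" = 6d 42 6d 67 41 is 5 bytes ≤ B = 7; zero-pad to 7 bytes: K' = 6d 42 6d 67 41 00 00.
K' ⊕ ipad = 5b 74 5b 51 77 36 36; K' ⊕ opad = 31 1e 31 3b 1d 5c 5c.
m1: inner = H(5b 74 5b 51 77 36 36 3b b7) = 03 50; tag = H(31 1e 31 3b 1d 5c 5c 03 50) = 01e3
m2: inner = H(5b 74 5b 51 77 36 36 bd 3a) = 03 55; tag = H(31 1e 31 3b 1d 5c 5c 03 55) = 01e8
m3: inner = H(5b 74 5b 51 77 36 36 5e c9) = 03 85; tag = H(31 1e 31 3b 1d 5c 5c 03 85) = 0218 ← matches

3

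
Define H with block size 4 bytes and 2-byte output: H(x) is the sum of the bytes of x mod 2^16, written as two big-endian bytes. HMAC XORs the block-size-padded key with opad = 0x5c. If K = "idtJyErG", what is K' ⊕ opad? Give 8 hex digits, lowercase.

5f5e5c5c

Key "idtJyErG" = 69 64 74 4a 79 45 72 47 is 8 bytes > B = 4, so hash it first: H(key) = 03 02, then zero-pad to 4 bytes: K' = 03 02 00 00.
XOR each byte with 0x5c: 03⊕5c=5f, 02⊕5c=5e, 00⊕5c=5c, 00⊕5c=5c.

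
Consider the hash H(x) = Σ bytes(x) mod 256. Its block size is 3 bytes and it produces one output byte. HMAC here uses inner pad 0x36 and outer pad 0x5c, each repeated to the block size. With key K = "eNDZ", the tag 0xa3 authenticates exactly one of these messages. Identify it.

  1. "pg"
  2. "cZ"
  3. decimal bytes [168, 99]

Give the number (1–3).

Key "eNDZ" = 65 4e 44 5a is 4 bytes > B = 3, so hash it first: H(key) = 51, then zero-pad to 3 bytes: K' = 51 00 00.
K' ⊕ ipad = 67 36 36; K' ⊕ opad = 0d 5c 5c.
m1: inner = H(67 36 36 70 67) = aa; tag = H(0d 5c 5c aa) = 6f
m2: inner = H(67 36 36 63 5a) = 90; tag = H(0d 5c 5c 90) = 55
m3: inner = H(67 36 36 a8 63) = de; tag = H(0d 5c 5c de) = a3 ← matches

3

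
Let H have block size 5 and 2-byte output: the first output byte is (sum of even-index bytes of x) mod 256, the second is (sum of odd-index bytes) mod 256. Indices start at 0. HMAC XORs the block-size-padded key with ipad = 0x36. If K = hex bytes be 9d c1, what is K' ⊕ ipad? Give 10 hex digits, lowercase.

88abf73636

Key hex bytes be 9d c1 is 3 bytes ≤ B = 5; zero-pad to 5 bytes: K' = be 9d c1 00 00.
XOR each byte with 0x36: be⊕36=88, 9d⊕36=ab, c1⊕36=f7, 00⊕36=36, 00⊕36=36.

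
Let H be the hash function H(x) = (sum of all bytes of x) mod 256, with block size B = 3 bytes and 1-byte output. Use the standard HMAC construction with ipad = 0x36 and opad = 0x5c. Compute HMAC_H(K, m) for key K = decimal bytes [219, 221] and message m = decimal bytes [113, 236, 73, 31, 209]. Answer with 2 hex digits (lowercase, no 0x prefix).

08

Key decimal bytes [219, 221] = db dd is 2 bytes ≤ B = 3; zero-pad to 3 bytes: K' = db dd 00.
K' ⊕ ipad = ed eb 36.  K' ⊕ opad = 87 81 5c.
Inner input = (K'⊕ipad) ∥ m = ed eb 36 ∥ 71 ec 49 1f d1.
Inner hash: sum = 237+235+54+113+236+73+31+209 = 1188; mod 256 = 164 → a4.
Outer input = (K'⊕opad) ∥ inner = 87 81 5c ∥ a4.
Outer hash (tag): sum = 135+129+92+164 = 520; mod 256 = 8 → 08.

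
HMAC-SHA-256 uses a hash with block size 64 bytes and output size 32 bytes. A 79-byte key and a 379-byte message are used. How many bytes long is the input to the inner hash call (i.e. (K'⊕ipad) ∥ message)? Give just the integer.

Key is 79 > 64 bytes, so it is hashed to 32 bytes then zero-padded to 64: |K'| = 64.
Inner input = (K'⊕ipad) ∥ m → 64 + 379 = 443 bytes.

443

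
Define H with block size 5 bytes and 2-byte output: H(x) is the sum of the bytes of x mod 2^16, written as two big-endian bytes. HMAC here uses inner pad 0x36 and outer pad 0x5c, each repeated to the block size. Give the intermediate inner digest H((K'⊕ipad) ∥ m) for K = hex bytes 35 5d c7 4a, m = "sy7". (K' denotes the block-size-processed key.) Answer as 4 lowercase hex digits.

0334

Key hex bytes 35 5d c7 4a is 4 bytes ≤ B = 5; zero-pad to 5 bytes: K' = 35 5d c7 4a 00.
K' ⊕ ipad = 03 6b f1 7c 36.
Inner input = 03 6b f1 7c 36 ∥ 73 79 37.
Inner hash: sum = 3+107+241+124+54+115+121+55 = 820 → 03 34.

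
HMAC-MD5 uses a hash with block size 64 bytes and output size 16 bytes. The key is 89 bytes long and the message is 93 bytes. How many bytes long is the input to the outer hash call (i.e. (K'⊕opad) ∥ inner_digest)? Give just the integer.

Key is 89 > 64 bytes, so it is hashed to 16 bytes then zero-padded to 64: |K'| = 64.
Outer input = (K'⊕opad) ∥ H(inner) → 64 + 16 = 80 bytes.

80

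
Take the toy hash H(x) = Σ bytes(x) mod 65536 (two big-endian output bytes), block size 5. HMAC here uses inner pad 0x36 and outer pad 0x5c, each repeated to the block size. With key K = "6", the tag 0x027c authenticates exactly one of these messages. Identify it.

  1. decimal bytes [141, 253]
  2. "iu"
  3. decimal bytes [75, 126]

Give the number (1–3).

3

Key "6" = 36 is 1 byte ≤ B = 5; zero-pad to 5 bytes: K' = 36 00 00 00 00.
K' ⊕ ipad = 00 36 36 36 36; K' ⊕ opad = 6a 5c 5c 5c 5c.
m1: inner = H(00 36 36 36 36 8d fd) = 02 62; tag = H(6a 5c 5c 5c 5c 02 62) = 023e
m2: inner = H(00 36 36 36 36 69 75) = 01 b6; tag = H(6a 5c 5c 5c 5c 01 b6) = 0291
m3: inner = H(00 36 36 36 36 4b 7e) = 01 a1; tag = H(6a 5c 5c 5c 5c 01 a1) = 027c ← matches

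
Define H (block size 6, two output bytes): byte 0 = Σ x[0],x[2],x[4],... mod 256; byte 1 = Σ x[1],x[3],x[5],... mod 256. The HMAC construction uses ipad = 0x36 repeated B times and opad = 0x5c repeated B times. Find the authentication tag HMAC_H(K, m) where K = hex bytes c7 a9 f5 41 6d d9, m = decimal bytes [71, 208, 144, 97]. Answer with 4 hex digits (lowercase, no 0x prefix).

5bcd

Key hex bytes c7 a9 f5 41 6d d9 is exactly B = 6 bytes: K' = c7 a9 f5 41 6d d9.
K' ⊕ ipad = f1 9f c3 77 5b ef.  K' ⊕ opad = 9b f5 a9 1d 31 85.
Inner input = (K'⊕ipad) ∥ m = f1 9f c3 77 5b ef ∥ 47 d0 90 61.
Inner hash: even-index sum = 742 mod 256 = 230; odd-index sum = 822 mod 256 = 54 → e6 36.
Outer input = (K'⊕opad) ∥ inner = 9b f5 a9 1d 31 85 ∥ e6 36.
Outer hash (tag): even-index sum = 603 mod 256 = 91; odd-index sum = 461 mod 256 = 205 → 5b cd.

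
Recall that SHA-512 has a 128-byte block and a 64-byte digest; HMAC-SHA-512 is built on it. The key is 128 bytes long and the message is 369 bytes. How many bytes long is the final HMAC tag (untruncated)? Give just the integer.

The tag is one SHA-512 digest: 64 bytes.

64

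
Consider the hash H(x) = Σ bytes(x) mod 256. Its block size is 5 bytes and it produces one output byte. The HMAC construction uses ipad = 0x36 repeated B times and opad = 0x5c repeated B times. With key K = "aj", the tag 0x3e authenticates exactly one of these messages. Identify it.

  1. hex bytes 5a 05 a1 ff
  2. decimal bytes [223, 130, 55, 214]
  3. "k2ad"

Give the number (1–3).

Key "aj" = 61 6a is 2 bytes ≤ B = 5; zero-pad to 5 bytes: K' = 61 6a 00 00 00.
K' ⊕ ipad = 57 5c 36 36 36; K' ⊕ opad = 3d 36 5c 5c 5c.
m1: inner = H(57 5c 36 36 36 5a 05 a1 ff) = 54; tag = H(3d 36 5c 5c 5c 54) = db
m2: inner = H(57 5c 36 36 36 df 82 37 d6) = c3; tag = H(3d 36 5c 5c 5c c3) = 4a
m3: inner = H(57 5c 36 36 36 6b 32 61 64) = b7; tag = H(3d 36 5c 5c 5c b7) = 3e ← matches

3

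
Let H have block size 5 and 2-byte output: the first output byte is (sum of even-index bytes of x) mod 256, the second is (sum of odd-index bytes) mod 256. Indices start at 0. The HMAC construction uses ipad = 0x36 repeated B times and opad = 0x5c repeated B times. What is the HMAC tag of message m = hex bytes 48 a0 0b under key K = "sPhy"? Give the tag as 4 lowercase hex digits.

Key "sPhy" = 73 50 68 79 is 4 bytes ≤ B = 5; zero-pad to 5 bytes: K' = 73 50 68 79 00.
K' ⊕ ipad = 45 66 5e 4f 36.  K' ⊕ opad = 2f 0c 34 25 5c.
Inner input = (K'⊕ipad) ∥ m = 45 66 5e 4f 36 ∥ 48 a0 0b.
Inner hash: even-index sum = 377 mod 256 = 121; odd-index sum = 264 mod 256 = 8 → 79 08.
Outer input = (K'⊕opad) ∥ inner = 2f 0c 34 25 5c ∥ 79 08.
Outer hash (tag): even-index sum = 199 mod 256 = 199; odd-index sum = 170 mod 256 = 170 → c7 aa.

c7aa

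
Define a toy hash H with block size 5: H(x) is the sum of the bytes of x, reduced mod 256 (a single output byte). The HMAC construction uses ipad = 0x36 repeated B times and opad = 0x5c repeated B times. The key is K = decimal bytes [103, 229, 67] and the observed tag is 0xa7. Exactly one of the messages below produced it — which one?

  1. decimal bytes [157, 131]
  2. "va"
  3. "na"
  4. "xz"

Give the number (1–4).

2

Key decimal bytes [103, 229, 67] = 67 e5 43 is 3 bytes ≤ B = 5; zero-pad to 5 bytes: K' = 67 e5 43 00 00.
K' ⊕ ipad = 51 d3 75 36 36; K' ⊕ opad = 3b b9 1f 5c 5c.
m1: inner = H(51 d3 75 36 36 9d 83) = 25; tag = H(3b b9 1f 5c 5c 25) = f0
m2: inner = H(51 d3 75 36 36 76 61) = dc; tag = H(3b b9 1f 5c 5c dc) = a7 ← matches
m3: inner = H(51 d3 75 36 36 6e 61) = d4; tag = H(3b b9 1f 5c 5c d4) = 9f
m4: inner = H(51 d3 75 36 36 78 7a) = f7; tag = H(3b b9 1f 5c 5c f7) = c2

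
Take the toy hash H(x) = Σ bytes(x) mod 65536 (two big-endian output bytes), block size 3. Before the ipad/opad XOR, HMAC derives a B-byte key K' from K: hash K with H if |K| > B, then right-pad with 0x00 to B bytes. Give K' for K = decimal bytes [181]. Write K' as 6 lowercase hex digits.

Key decimal bytes [181] = b5 is 1 byte ≤ B = 3; zero-pad to 3 bytes: K' = b5 00 00.

b50000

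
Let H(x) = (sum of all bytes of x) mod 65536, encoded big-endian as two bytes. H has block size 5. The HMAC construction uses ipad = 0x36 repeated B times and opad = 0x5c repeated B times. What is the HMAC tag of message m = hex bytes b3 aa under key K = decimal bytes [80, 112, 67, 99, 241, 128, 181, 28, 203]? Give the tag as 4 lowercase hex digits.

Key decimal bytes [80, 112, 67, 99, 241, 128, 181, 28, 203] = 50 70 43 63 f1 80 b5 1c cb is 9 bytes > B = 5, so hash it first: H(key) = 04 73, then zero-pad to 5 bytes: K' = 04 73 00 00 00.
K' ⊕ ipad = 32 45 36 36 36.  K' ⊕ opad = 58 2f 5c 5c 5c.
Inner input = (K'⊕ipad) ∥ m = 32 45 36 36 36 ∥ b3 aa.
Inner hash: sum = 50+69+54+54+54+179+170 = 630 → 02 76.
Outer input = (K'⊕opad) ∥ inner = 58 2f 5c 5c 5c ∥ 02 76.
Outer hash (tag): sum = 88+47+92+92+92+2+118 = 531 → 02 13.

0213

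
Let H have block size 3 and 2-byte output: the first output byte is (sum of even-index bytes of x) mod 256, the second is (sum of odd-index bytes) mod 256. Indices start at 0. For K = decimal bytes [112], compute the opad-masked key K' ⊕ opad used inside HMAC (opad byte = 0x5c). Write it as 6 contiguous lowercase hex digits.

Key decimal bytes [112] = 70 is 1 byte ≤ B = 3; zero-pad to 3 bytes: K' = 70 00 00.
XOR each byte with 0x5c: 70⊕5c=2c, 00⊕5c=5c, 00⊕5c=5c.

2c5c5c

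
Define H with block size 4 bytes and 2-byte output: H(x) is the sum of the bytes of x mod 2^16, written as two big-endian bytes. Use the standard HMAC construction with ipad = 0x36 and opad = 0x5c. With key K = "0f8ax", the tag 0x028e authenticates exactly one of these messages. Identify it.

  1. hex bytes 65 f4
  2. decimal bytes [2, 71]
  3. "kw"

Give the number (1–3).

Key "0f8ax" = 30 66 38 61 78 is 5 bytes > B = 4, so hash it first: H(key) = 01 a7, then zero-pad to 4 bytes: K' = 01 a7 00 00.
K' ⊕ ipad = 37 91 36 36; K' ⊕ opad = 5d fb 5c 5c.
m1: inner = H(37 91 36 36 65 f4) = 02 8d; tag = H(5d fb 5c 5c 02 8d) = 029f
m2: inner = H(37 91 36 36 02 47) = 01 7d; tag = H(5d fb 5c 5c 01 7d) = 028e ← matches
m3: inner = H(37 91 36 36 6b 77) = 02 16; tag = H(5d fb 5c 5c 02 16) = 0228

2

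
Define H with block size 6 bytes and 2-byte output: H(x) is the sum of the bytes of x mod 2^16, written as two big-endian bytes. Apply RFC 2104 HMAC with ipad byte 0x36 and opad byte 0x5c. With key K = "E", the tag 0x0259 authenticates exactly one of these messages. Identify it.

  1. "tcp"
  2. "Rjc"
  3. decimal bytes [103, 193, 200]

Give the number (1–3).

Key "E" = 45 is 1 byte ≤ B = 6; zero-pad to 6 bytes: K' = 45 00 00 00 00 00.
K' ⊕ ipad = 73 36 36 36 36 36; K' ⊕ opad = 19 5c 5c 5c 5c 5c.
m1: inner = H(73 36 36 36 36 36 74 63 70) = 02 c8; tag = H(19 5c 5c 5c 5c 5c 02 c8) = 02af
m2: inner = H(73 36 36 36 36 36 52 6a 63) = 02 a0; tag = H(19 5c 5c 5c 5c 5c 02 a0) = 0287
m3: inner = H(73 36 36 36 36 36 67 c1 c8) = 03 71; tag = H(19 5c 5c 5c 5c 5c 03 71) = 0259 ← matches

3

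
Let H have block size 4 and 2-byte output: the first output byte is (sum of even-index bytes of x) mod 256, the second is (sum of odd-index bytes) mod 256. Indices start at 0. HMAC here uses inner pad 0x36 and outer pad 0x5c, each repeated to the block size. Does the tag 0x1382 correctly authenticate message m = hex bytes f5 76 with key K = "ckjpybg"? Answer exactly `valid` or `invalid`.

invalid

Key "ckjpybg" = 63 6b 6a 70 79 62 67 is 7 bytes > B = 4, so hash it first: H(key) = ad 3d, then zero-pad to 4 bytes: K' = ad 3d 00 00.
K' ⊕ ipad = 9b 0b 36 36; K' ⊕ opad = f1 61 5c 5c.
Inner hash: even-index sum = 454 mod 256 = 198; odd-index sum = 183 mod 256 = 183 → c6 b7.
Outer hash (recomputed tag): even-index sum = 531 mod 256 = 19; odd-index sum = 372 mod 256 = 116 → 13 74.
Recomputed tag = 1374; claimed = 1382 → mismatch.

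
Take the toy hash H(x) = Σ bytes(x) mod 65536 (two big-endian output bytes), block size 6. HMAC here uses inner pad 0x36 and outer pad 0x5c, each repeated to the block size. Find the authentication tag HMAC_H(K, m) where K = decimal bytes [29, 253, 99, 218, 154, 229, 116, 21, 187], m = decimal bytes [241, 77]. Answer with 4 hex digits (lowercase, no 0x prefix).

Key decimal bytes [29, 253, 99, 218, 154, 229, 116, 21, 187] = 1d fd 63 da 9a e5 74 15 bb is 9 bytes > B = 6, so hash it first: H(key) = 05 1a, then zero-pad to 6 bytes: K' = 05 1a 00 00 00 00.
K' ⊕ ipad = 33 2c 36 36 36 36.  K' ⊕ opad = 59 46 5c 5c 5c 5c.
Inner input = (K'⊕ipad) ∥ m = 33 2c 36 36 36 36 ∥ f1 4d.
Inner hash: sum = 51+44+54+54+54+54+241+77 = 629 → 02 75.
Outer input = (K'⊕opad) ∥ inner = 59 46 5c 5c 5c 5c ∥ 02 75.
Outer hash (tag): sum = 89+70+92+92+92+92+2+117 = 646 → 02 86.

0286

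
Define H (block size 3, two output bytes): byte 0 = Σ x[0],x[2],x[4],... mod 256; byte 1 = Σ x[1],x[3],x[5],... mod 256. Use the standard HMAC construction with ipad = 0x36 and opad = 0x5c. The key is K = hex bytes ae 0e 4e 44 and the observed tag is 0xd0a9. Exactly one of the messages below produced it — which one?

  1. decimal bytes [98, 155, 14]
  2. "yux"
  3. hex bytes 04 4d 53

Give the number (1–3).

Key hex bytes ae 0e 4e 44 is 4 bytes > B = 3, so hash it first: H(key) = fc 52, then zero-pad to 3 bytes: K' = fc 52 00.
K' ⊕ ipad = ca 64 36; K' ⊕ opad = a0 0e 5c.
m1: inner = H(ca 64 36 62 9b 0e) = 9b d4; tag = H(a0 0e 5c 9b d4) = d0a9 ← matches
m2: inner = H(ca 64 36 79 75 78) = 75 55; tag = H(a0 0e 5c 75 55) = 5183
m3: inner = H(ca 64 36 04 4d 53) = 4d bb; tag = H(a0 0e 5c 4d bb) = b75b

1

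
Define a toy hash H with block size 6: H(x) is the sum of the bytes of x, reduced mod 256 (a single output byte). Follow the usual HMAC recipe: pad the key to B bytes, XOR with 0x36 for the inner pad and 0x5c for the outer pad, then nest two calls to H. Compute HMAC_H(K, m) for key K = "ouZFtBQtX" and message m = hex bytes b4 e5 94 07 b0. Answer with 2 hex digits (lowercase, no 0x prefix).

Key "ouZFtBQtX" = 6f 75 5a 46 74 42 51 74 58 is 9 bytes > B = 6, so hash it first: H(key) = 57, then zero-pad to 6 bytes: K' = 57 00 00 00 00 00.
K' ⊕ ipad = 61 36 36 36 36 36.  K' ⊕ opad = 0b 5c 5c 5c 5c 5c.
Inner input = (K'⊕ipad) ∥ m = 61 36 36 36 36 36 ∥ b4 e5 94 07 b0.
Inner hash: sum = 97+54+54+54+54+54+180+229+148+7+176 = 1107; mod 256 = 83 → 53.
Outer input = (K'⊕opad) ∥ inner = 0b 5c 5c 5c 5c 5c ∥ 53.
Outer hash (tag): sum = 11+92+92+92+92+92+83 = 554; mod 256 = 42 → 2a.

2a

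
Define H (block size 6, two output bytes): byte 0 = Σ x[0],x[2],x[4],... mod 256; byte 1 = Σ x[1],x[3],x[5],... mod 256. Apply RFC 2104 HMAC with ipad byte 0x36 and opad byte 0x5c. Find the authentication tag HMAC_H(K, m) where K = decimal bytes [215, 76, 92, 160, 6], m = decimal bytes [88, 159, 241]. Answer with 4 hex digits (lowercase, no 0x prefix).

Key decimal bytes [215, 76, 92, 160, 6] = d7 4c 5c a0 06 is 5 bytes ≤ B = 6; zero-pad to 6 bytes: K' = d7 4c 5c a0 06 00.
K' ⊕ ipad = e1 7a 6a 96 30 36.  K' ⊕ opad = 8b 10 00 fc 5a 5c.
Inner input = (K'⊕ipad) ∥ m = e1 7a 6a 96 30 36 ∥ 58 9f f1.
Inner hash: even-index sum = 708 mod 256 = 196; odd-index sum = 485 mod 256 = 229 → c4 e5.
Outer input = (K'⊕opad) ∥ inner = 8b 10 00 fc 5a 5c ∥ c4 e5.
Outer hash (tag): even-index sum = 425 mod 256 = 169; odd-index sum = 589 mod 256 = 77 → a9 4d.

a94d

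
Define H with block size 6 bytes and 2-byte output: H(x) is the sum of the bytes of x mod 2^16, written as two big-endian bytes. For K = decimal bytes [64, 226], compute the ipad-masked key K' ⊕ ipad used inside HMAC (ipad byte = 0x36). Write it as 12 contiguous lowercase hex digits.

Key decimal bytes [64, 226] = 40 e2 is 2 bytes ≤ B = 6; zero-pad to 6 bytes: K' = 40 e2 00 00 00 00.
XOR each byte with 0x36: 40⊕36=76, e2⊕36=d4, 00⊕36=36, 00⊕36=36, 00⊕36=36, 00⊕36=36.

76d436363636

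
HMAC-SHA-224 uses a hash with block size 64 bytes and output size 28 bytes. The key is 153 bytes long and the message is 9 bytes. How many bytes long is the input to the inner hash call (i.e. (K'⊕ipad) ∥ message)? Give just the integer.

Key is 153 > 64 bytes, so it is hashed to 28 bytes then zero-padded to 64: |K'| = 64.
Inner input = (K'⊕ipad) ∥ m → 64 + 9 = 73 bytes.

73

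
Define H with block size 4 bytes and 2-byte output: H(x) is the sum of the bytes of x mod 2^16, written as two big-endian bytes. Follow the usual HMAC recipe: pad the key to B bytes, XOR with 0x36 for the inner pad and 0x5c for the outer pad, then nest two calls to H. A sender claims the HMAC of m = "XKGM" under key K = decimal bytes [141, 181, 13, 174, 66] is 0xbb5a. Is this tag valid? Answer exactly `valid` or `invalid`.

invalid

Key decimal bytes [141, 181, 13, 174, 66] = 8d b5 0d ae 42 is 5 bytes > B = 4, so hash it first: H(key) = 02 3f, then zero-pad to 4 bytes: K' = 02 3f 00 00.
K' ⊕ ipad = 34 09 36 36; K' ⊕ opad = 5e 63 5c 5c.
Inner hash: sum = 52+9+54+54+88+75+71+77 = 480 → 01 e0.
Outer hash (recomputed tag): sum = 94+99+92+92+1+224 = 602 → 02 5a.
Recomputed tag = 025a; claimed = bb5a → mismatch.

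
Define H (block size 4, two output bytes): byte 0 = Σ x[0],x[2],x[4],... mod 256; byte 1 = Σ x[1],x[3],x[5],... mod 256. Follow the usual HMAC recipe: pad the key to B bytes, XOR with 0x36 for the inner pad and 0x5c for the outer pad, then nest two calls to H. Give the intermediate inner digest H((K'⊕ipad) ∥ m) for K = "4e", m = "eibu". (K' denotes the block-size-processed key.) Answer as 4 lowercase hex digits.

Key "4e" = 34 65 is 2 bytes ≤ B = 4; zero-pad to 4 bytes: K' = 34 65 00 00.
K' ⊕ ipad = 02 53 36 36.
Inner input = 02 53 36 36 ∥ 65 69 62 75.
Inner hash: even-index sum = 255 mod 256 = 255; odd-index sum = 359 mod 256 = 103 → ff 67.

ff67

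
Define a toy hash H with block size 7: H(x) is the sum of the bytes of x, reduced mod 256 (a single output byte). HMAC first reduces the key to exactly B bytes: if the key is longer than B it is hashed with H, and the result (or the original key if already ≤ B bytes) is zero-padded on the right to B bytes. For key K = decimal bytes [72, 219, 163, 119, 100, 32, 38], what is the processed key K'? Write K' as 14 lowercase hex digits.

Key decimal bytes [72, 219, 163, 119, 100, 32, 38] = 48 db a3 77 64 20 26 is exactly B = 7 bytes: K' = 48 db a3 77 64 20 26.

48dba377642026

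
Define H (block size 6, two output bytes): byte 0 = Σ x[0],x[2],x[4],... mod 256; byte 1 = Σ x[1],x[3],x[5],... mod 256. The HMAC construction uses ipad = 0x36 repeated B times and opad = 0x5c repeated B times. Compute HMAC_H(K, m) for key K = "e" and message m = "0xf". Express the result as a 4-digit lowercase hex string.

462e

Key "e" = 65 is 1 byte ≤ B = 6; zero-pad to 6 bytes: K' = 65 00 00 00 00 00.
K' ⊕ ipad = 53 36 36 36 36 36.  K' ⊕ opad = 39 5c 5c 5c 5c 5c.
Inner input = (K'⊕ipad) ∥ m = 53 36 36 36 36 36 ∥ 30 78 66.
Inner hash: even-index sum = 341 mod 256 = 85; odd-index sum = 282 mod 256 = 26 → 55 1a.
Outer input = (K'⊕opad) ∥ inner = 39 5c 5c 5c 5c 5c ∥ 55 1a.
Outer hash (tag): even-index sum = 326 mod 256 = 70; odd-index sum = 302 mod 256 = 46 → 46 2e.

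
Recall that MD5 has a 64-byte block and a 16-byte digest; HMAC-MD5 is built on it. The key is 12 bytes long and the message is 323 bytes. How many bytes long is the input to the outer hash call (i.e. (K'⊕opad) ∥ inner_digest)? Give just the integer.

80

Key is 12 ≤ 64 bytes, zero-padded: |K'| = 64.
Outer input = (K'⊕opad) ∥ H(inner) → 64 + 16 = 80 bytes.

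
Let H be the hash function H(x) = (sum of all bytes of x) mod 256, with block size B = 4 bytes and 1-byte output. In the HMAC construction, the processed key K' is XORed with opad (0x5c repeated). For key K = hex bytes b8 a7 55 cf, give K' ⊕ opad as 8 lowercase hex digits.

e4fb0993

Key hex bytes b8 a7 55 cf is exactly B = 4 bytes: K' = b8 a7 55 cf.
XOR each byte with 0x5c: b8⊕5c=e4, a7⊕5c=fb, 55⊕5c=09, cf⊕5c=93.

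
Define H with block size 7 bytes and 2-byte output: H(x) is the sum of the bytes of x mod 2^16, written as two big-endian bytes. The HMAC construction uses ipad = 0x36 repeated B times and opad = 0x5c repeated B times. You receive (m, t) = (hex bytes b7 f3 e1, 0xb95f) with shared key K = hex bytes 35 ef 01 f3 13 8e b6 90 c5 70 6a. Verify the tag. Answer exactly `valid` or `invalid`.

Key hex bytes 35 ef 01 f3 13 8e b6 90 c5 70 6a is 11 bytes > B = 7, so hash it first: H(key) = 05 9e, then zero-pad to 7 bytes: K' = 05 9e 00 00 00 00 00.
K' ⊕ ipad = 33 a8 36 36 36 36 36; K' ⊕ opad = 59 c2 5c 5c 5c 5c 5c.
Inner hash: sum = 51+168+54+54+54+54+54+183+243+225 = 1140 → 04 74.
Outer hash (recomputed tag): sum = 89+194+92+92+92+92+92+4+116 = 863 → 03 5f.
Recomputed tag = 035f; claimed = b95f → mismatch.

invalid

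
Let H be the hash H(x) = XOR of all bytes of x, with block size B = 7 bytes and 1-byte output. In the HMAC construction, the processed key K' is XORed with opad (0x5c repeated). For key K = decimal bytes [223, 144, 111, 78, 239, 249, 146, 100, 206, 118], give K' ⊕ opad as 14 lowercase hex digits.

6a5c5c5c5c5c5c

Key decimal bytes [223, 144, 111, 78, 239, 249, 146, 100, 206, 118] = df 90 6f 4e ef f9 92 64 ce 76 is 10 bytes > B = 7, so hash it first: H(key) = 36, then zero-pad to 7 bytes: K' = 36 00 00 00 00 00 00.
XOR each byte with 0x5c: 36⊕5c=6a, 00⊕5c=5c, 00⊕5c=5c, 00⊕5c=5c, 00⊕5c=5c, 00⊕5c=5c, 00⊕5c=5c.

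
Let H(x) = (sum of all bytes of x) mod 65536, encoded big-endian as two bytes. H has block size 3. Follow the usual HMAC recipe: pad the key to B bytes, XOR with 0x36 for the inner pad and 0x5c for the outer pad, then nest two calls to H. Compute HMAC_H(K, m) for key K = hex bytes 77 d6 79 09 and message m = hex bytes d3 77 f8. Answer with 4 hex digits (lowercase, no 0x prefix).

Key hex bytes 77 d6 79 09 is 4 bytes > B = 3, so hash it first: H(key) = 01 cf, then zero-pad to 3 bytes: K' = 01 cf 00.
K' ⊕ ipad = 37 f9 36.  K' ⊕ opad = 5d 93 5c.
Inner input = (K'⊕ipad) ∥ m = 37 f9 36 ∥ d3 77 f8.
Inner hash: sum = 55+249+54+211+119+248 = 936 → 03 a8.
Outer input = (K'⊕opad) ∥ inner = 5d 93 5c ∥ 03 a8.
Outer hash (tag): sum = 93+147+92+3+168 = 503 → 01 f7.

01f7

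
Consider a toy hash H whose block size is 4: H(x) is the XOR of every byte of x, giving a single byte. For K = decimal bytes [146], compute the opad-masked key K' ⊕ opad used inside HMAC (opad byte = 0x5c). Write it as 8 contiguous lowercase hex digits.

ce5c5c5c

Key decimal bytes [146] = 92 is 1 byte ≤ B = 4; zero-pad to 4 bytes: K' = 92 00 00 00.
XOR each byte with 0x5c: 92⊕5c=ce, 00⊕5c=5c, 00⊕5c=5c, 00⊕5c=5c.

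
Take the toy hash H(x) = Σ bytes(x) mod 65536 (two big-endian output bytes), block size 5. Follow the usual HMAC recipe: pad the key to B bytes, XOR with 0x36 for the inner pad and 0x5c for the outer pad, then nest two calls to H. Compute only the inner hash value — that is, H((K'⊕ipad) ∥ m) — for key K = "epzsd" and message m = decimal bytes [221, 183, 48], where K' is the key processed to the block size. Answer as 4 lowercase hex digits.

Key "epzsd" = 65 70 7a 73 64 is exactly B = 5 bytes: K' = 65 70 7a 73 64.
K' ⊕ ipad = 53 46 4c 45 52.
Inner input = 53 46 4c 45 52 ∥ dd b7 30.
Inner hash: sum = 83+70+76+69+82+221+183+48 = 832 → 03 40.

0340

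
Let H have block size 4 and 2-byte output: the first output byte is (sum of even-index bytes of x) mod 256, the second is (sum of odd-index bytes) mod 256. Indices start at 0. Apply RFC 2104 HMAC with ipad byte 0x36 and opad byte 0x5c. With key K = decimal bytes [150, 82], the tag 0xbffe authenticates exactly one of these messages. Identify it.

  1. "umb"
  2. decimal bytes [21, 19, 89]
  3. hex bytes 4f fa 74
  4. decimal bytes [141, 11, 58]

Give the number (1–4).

3

Key decimal bytes [150, 82] = 96 52 is 2 bytes ≤ B = 4; zero-pad to 4 bytes: K' = 96 52 00 00.
K' ⊕ ipad = a0 64 36 36; K' ⊕ opad = ca 0e 5c 5c.
m1: inner = H(a0 64 36 36 75 6d 62) = ad 07; tag = H(ca 0e 5c 5c ad 07) = d371
m2: inner = H(a0 64 36 36 15 13 59) = 44 ad; tag = H(ca 0e 5c 5c 44 ad) = 6a17
m3: inner = H(a0 64 36 36 4f fa 74) = 99 94; tag = H(ca 0e 5c 5c 99 94) = bffe ← matches
m4: inner = H(a0 64 36 36 8d 0b 3a) = 9d a5; tag = H(ca 0e 5c 5c 9d a5) = c30f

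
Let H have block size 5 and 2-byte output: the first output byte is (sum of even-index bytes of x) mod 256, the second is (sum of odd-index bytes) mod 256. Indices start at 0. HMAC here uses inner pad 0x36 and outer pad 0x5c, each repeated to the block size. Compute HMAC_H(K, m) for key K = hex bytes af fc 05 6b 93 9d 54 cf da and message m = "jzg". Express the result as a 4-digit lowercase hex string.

cd14

Key hex bytes af fc 05 6b 93 9d 54 cf da is 9 bytes > B = 5, so hash it first: H(key) = 75 d3, then zero-pad to 5 bytes: K' = 75 d3 00 00 00.
K' ⊕ ipad = 43 e5 36 36 36.  K' ⊕ opad = 29 8f 5c 5c 5c.
Inner input = (K'⊕ipad) ∥ m = 43 e5 36 36 36 ∥ 6a 7a 67.
Inner hash: even-index sum = 297 mod 256 = 41; odd-index sum = 492 mod 256 = 236 → 29 ec.
Outer input = (K'⊕opad) ∥ inner = 29 8f 5c 5c 5c ∥ 29 ec.
Outer hash (tag): even-index sum = 461 mod 256 = 205; odd-index sum = 276 mod 256 = 20 → cd 14.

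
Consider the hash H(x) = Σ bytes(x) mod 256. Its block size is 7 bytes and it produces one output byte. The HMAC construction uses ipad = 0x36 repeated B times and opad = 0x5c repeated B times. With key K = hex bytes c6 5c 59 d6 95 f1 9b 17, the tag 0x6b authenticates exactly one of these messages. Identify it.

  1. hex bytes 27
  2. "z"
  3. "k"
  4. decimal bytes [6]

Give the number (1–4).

3

Key hex bytes c6 5c 59 d6 95 f1 9b 17 is 8 bytes > B = 7, so hash it first: H(key) = 89, then zero-pad to 7 bytes: K' = 89 00 00 00 00 00 00.
K' ⊕ ipad = bf 36 36 36 36 36 36; K' ⊕ opad = d5 5c 5c 5c 5c 5c 5c.
m1: inner = H(bf 36 36 36 36 36 36 27) = 2a; tag = H(d5 5c 5c 5c 5c 5c 5c 2a) = 27
m2: inner = H(bf 36 36 36 36 36 36 7a) = 7d; tag = H(d5 5c 5c 5c 5c 5c 5c 7d) = 7a
m3: inner = H(bf 36 36 36 36 36 36 6b) = 6e; tag = H(d5 5c 5c 5c 5c 5c 5c 6e) = 6b ← matches
m4: inner = H(bf 36 36 36 36 36 36 06) = 09; tag = H(d5 5c 5c 5c 5c 5c 5c 09) = 06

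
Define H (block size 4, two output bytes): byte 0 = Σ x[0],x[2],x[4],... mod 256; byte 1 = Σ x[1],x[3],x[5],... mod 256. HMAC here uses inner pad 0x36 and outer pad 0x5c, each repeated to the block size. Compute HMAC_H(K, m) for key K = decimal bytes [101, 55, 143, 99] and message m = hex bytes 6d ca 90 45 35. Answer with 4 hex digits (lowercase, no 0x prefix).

Key decimal bytes [101, 55, 143, 99] = 65 37 8f 63 is exactly B = 4 bytes: K' = 65 37 8f 63.
K' ⊕ ipad = 53 01 b9 55.  K' ⊕ opad = 39 6b d3 3f.
Inner input = (K'⊕ipad) ∥ m = 53 01 b9 55 ∥ 6d ca 90 45 35.
Inner hash: even-index sum = 574 mod 256 = 62; odd-index sum = 357 mod 256 = 101 → 3e 65.
Outer input = (K'⊕opad) ∥ inner = 39 6b d3 3f ∥ 3e 65.
Outer hash (tag): even-index sum = 330 mod 256 = 74; odd-index sum = 271 mod 256 = 15 → 4a 0f.

4a0f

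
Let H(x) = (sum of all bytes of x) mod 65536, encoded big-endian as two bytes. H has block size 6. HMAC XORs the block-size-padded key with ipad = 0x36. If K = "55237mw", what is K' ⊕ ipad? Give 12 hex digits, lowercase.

Key "55237mw" = 35 35 32 33 37 6d 77 is 7 bytes > B = 6, so hash it first: H(key) = 01 ea, then zero-pad to 6 bytes: K' = 01 ea 00 00 00 00.
XOR each byte with 0x36: 01⊕36=37, ea⊕36=dc, 00⊕36=36, 00⊕36=36, 00⊕36=36, 00⊕36=36.

37dc36363636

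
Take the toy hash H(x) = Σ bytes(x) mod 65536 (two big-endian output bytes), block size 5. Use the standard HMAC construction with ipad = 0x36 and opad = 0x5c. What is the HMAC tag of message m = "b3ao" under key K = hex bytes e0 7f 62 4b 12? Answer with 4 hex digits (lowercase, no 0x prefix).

01fe

Key hex bytes e0 7f 62 4b 12 is exactly B = 5 bytes: K' = e0 7f 62 4b 12.
K' ⊕ ipad = d6 49 54 7d 24.  K' ⊕ opad = bc 23 3e 17 4e.
Inner input = (K'⊕ipad) ∥ m = d6 49 54 7d 24 ∥ 62 33 61 6f.
Inner hash: sum = 214+73+84+125+36+98+51+97+111 = 889 → 03 79.
Outer input = (K'⊕opad) ∥ inner = bc 23 3e 17 4e ∥ 03 79.
Outer hash (tag): sum = 188+35+62+23+78+3+121 = 510 → 01 fe.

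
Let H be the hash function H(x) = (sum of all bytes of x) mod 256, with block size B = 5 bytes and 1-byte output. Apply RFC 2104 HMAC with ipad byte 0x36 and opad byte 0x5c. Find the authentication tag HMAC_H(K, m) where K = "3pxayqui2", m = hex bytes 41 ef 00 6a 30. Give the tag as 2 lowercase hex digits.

Key "3pxayqui2" = 33 70 78 61 79 71 75 69 32 is 9 bytes > B = 5, so hash it first: H(key) = 76, then zero-pad to 5 bytes: K' = 76 00 00 00 00.
K' ⊕ ipad = 40 36 36 36 36.  K' ⊕ opad = 2a 5c 5c 5c 5c.
Inner input = (K'⊕ipad) ∥ m = 40 36 36 36 36 ∥ 41 ef 00 6a 30.
Inner hash: sum = 64+54+54+54+54+65+239+0+106+48 = 738; mod 256 = 226 → e2.
Outer input = (K'⊕opad) ∥ inner = 2a 5c 5c 5c 5c ∥ e2.
Outer hash (tag): sum = 42+92+92+92+92+226 = 636; mod 256 = 124 → 7c.

7c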